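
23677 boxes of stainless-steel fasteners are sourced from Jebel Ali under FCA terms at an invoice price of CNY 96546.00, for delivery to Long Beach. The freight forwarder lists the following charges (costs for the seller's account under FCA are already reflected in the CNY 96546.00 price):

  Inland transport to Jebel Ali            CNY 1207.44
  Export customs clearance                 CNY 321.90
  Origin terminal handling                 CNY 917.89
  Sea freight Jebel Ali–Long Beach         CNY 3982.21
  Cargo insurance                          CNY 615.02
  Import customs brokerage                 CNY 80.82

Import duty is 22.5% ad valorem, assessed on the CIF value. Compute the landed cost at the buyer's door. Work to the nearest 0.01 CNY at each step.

FCA: the seller delivers export-cleared goods to the carrier; the buyer bears costs from that point.
Already in the invoice (seller's account under FCA): inland to port, export clearance — exclude.
CIF value = FCA price + origin terminal + freight + insurance = 96546.00 + 917.89 + 3982.21 + 615.02 = 102061.12
Import duty = 102061.12 × 22.5% = 22963.75
Buyer bears: origin terminal 917.89 + freight 3982.21 + insurance 615.02 + brokerage 80.82 + duty 22963.75 = 28559.69
Landed cost = invoice 96546.00 + 28559.69 = 125105.69

Total landed cost: CNY 125105.69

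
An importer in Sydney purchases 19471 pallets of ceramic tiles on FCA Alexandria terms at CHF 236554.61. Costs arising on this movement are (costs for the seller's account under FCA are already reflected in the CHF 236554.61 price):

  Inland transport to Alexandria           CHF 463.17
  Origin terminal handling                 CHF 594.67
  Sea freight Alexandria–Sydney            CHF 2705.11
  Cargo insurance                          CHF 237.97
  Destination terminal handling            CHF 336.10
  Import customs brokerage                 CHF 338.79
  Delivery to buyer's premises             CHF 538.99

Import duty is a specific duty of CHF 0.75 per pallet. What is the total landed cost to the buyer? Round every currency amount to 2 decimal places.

FCA: the seller delivers export-cleared goods to the carrier; the buyer bears costs from that point.
Already in the invoice (seller's account under FCA): inland to port — exclude.
CIF value = FCA price + origin terminal + freight + insurance = 236554.61 + 594.67 + 2705.11 + 237.97 = 240092.36
Import duty = 19471 × 0.75 = 14603.25
Buyer bears: origin terminal 594.67 + freight 2705.11 + insurance 237.97 + destination terminal 336.10 + brokerage 338.79 + delivery 538.99 + duty 14603.25 = 19354.88
Landed cost = invoice 236554.61 + 19354.88 = 255909.49

Total landed cost: CHF 255909.49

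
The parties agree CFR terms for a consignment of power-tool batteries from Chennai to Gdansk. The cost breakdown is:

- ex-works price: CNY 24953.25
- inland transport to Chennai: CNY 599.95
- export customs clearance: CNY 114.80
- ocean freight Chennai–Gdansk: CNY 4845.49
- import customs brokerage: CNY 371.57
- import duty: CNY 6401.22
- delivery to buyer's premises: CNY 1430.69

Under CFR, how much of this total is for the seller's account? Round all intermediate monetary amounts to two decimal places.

CFR: the seller pays costs through ocean freight to the destination port, but not insurance.
Seller's account: goods 24953.25 + inland to port 599.95 + export clearance 114.80 + freight 4845.49 = 30513.49
Buyer's account: brokerage 371.57 + duty 6401.22 + delivery 1430.69 = 8203.48

Seller's account: CNY 30513.49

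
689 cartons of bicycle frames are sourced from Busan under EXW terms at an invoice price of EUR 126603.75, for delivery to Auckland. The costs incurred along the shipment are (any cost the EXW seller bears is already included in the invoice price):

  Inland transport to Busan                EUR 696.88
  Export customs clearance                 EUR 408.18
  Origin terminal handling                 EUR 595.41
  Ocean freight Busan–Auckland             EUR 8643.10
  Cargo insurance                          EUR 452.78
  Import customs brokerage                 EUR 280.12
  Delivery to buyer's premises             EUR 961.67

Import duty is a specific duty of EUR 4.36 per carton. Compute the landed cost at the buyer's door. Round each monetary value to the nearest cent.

EXW: the seller makes goods available at their premises; the buyer bears all onward costs.
CIF value = EXW price + inland to port + export clearance + origin terminal + freight + insurance = 126603.75 + 696.88 + 408.18 + 595.41 + 8643.10 + 452.78 = 137400.10
Import duty = 689 × 4.36 = 3004.04
Buyer bears: inland to port 696.88 + export clearance 408.18 + origin terminal 595.41 + freight 8643.10 + insurance 452.78 + brokerage 280.12 + delivery 961.67 + duty 3004.04 = 15042.18
Landed cost = invoice 126603.75 + 15042.18 = 141645.93

Total landed cost: EUR 141645.93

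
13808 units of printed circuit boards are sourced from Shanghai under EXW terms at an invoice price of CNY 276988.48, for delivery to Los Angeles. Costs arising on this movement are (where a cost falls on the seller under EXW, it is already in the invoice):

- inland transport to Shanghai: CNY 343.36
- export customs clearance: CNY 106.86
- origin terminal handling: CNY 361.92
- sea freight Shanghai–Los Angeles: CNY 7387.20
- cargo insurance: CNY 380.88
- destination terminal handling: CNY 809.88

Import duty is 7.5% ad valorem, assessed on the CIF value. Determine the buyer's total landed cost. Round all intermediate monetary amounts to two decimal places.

EXW: the seller makes goods available at their premises; the buyer bears all onward costs.
CIF value = EXW price + inland to port + export clearance + origin terminal + freight + insurance = 276988.48 + 343.36 + 106.86 + 361.92 + 7387.20 + 380.88 = 285568.70
Import duty = 285568.70 × 7.5% = 21417.65
Buyer bears: inland to port 343.36 + export clearance 106.86 + origin terminal 361.92 + freight 7387.20 + insurance 380.88 + destination terminal 809.88 + duty 21417.65 = 30807.75
Landed cost = invoice 276988.48 + 30807.75 = 307796.23

Total landed cost: CNY 307796.23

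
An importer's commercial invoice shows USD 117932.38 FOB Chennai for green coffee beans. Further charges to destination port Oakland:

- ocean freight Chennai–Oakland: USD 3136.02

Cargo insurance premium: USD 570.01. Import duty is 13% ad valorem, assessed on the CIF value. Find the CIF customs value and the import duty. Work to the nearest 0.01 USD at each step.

CIF value: USD 121638.41; import duty: USD 15812.99

CIF = FOB price + freight + insurance
CIF = 117932.38 + 3136.02 + 570.01 = 121638.41
Import duty = 121638.41 × 13% = 15812.99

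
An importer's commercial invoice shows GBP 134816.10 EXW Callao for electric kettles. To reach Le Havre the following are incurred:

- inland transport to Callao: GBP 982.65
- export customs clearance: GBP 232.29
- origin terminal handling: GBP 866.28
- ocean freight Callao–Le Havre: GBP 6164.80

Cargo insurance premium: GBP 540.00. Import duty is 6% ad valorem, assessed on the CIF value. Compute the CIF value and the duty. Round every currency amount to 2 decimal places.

CIF value: GBP 143602.12; import duty: GBP 8616.13

CIF = EXW price + pre-shipment costs + freight + insurance
CIF = 134816.10 + 982.65 + 232.29 + 866.28 + 6164.80 + 540.00 = 143602.12
Import duty = 143602.12 × 6% = 8616.13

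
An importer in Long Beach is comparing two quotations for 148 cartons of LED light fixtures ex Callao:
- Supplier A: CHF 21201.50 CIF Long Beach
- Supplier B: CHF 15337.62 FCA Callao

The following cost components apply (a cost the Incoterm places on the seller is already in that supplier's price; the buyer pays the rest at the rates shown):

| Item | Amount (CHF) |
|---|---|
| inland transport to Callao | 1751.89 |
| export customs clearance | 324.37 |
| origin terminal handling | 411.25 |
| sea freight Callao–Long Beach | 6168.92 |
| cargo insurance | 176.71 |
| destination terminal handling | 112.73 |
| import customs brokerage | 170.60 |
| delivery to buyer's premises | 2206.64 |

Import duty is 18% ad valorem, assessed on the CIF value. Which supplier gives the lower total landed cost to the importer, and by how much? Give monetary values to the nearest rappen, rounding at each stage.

Supplier A (CIF):
The CIF price already equals the CIF value: 21201.50
Import duty = 21201.50 × 18% = 3816.27
Buyer bears (A): 112.73 + 170.60 + 2206.64 = 2489.97
Landed cost (A) = invoice 21201.50 + 2489.97 + duty 3816.27 = 27507.74
Supplier B (FCA):
CIF value = FCA price + origin terminal + freight + insurance = 15337.62 + 411.25 + 6168.92 + 176.71 = 22094.50
Import duty = 22094.50 × 18% = 3977.01
Buyer bears (B): 411.25 + 6168.92 + 176.71 + 112.73 + 170.60 + 2206.64 = 9246.85
Landed cost (B) = invoice 15337.62 + 9246.85 + duty 3977.01 = 28561.48
Difference = |27507.74 − 28561.48| = 1053.74

Supplier A is cheaper by CHF 1053.74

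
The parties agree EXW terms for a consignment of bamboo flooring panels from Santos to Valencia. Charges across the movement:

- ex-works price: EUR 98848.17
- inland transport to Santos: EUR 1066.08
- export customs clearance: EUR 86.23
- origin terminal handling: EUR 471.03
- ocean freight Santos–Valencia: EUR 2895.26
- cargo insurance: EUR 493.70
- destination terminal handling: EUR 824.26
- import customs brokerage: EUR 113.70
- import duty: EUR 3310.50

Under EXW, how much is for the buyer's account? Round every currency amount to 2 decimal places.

EXW: the seller makes goods available at their premises; the buyer bears all onward costs.
Seller's account: goods 98848.17 = 98848.17
Buyer's account: inland to port 1066.08 + export clearance 86.23 + origin terminal 471.03 + freight 2895.26 + insurance 493.70 + destination terminal 824.26 + brokerage 113.70 + duty 3310.50 = 9260.76

Buyer's account: EUR 9260.76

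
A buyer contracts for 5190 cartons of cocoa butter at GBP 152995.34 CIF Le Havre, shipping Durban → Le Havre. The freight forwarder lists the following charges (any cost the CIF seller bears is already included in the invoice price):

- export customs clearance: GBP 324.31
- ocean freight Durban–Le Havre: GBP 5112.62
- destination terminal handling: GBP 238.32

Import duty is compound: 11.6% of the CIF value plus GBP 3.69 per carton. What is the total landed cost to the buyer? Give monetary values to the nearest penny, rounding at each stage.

Total landed cost: GBP 190132.22

CIF: the seller pays costs through ocean freight and marine insurance to the destination port.
Already in the invoice (seller's account under CIF): export clearance, freight — exclude.
The CIF price already equals the CIF value: 152995.34
Ad valorem component: 152995.34 × 11.6% = 17747.46
Specific component: 5190 × 3.69 = 19151.10
Import duty = 17747.46 + 19151.10 = 36898.56
Buyer bears: destination terminal 238.32 + duty 36898.56 = 37136.88
Landed cost = invoice 152995.34 + 37136.88 = 190132.22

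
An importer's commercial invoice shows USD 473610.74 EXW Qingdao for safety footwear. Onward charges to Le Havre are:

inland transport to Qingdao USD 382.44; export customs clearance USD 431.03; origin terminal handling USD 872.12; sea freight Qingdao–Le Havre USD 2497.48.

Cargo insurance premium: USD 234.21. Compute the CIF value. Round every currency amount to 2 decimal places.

CIF value: USD 478028.02

CIF = EXW price + pre-shipment costs + freight + insurance
CIF = 473610.74 + 382.44 + 431.03 + 872.12 + 2497.48 + 234.21 = 478028.02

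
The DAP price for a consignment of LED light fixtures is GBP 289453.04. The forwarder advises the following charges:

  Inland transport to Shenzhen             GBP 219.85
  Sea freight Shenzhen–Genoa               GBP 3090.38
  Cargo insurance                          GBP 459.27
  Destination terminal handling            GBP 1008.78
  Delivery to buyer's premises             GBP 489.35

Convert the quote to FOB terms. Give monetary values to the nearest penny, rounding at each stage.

Not relevant to the conversion: inland to port — on the seller under both DAP and FOB; already in the DAP price and stays in the FOB price.
From DAP to FOB, the seller no longer bears: freight, insurance, destination terminal, delivery.
FOB price = 289453.04 − 3090.38 − 459.27 − 1008.78 − 489.35 = 284405.26

FOB price: GBP 284405.26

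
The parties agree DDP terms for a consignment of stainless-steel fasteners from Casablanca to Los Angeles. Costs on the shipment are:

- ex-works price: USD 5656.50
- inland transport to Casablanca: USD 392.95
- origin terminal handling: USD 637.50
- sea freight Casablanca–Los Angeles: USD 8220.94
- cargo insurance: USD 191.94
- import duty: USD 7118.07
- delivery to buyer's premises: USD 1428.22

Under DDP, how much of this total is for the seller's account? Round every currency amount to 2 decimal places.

Seller's account: USD 23646.12

DDP: the seller bears all costs including import duty.
Seller's account: goods 5656.50 + inland to port 392.95 + origin terminal 637.50 + freight 8220.94 + insurance 191.94 + duty 7118.07 + delivery 1428.22 = 23646.12
Buyer's account: 0.00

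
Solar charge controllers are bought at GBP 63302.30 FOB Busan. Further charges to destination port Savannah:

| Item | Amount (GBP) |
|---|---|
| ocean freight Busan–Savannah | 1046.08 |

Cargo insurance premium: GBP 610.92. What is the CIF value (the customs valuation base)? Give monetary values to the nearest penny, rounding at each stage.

CIF value: GBP 64959.30

CIF = FOB price + freight + insurance
CIF = 63302.30 + 1046.08 + 610.92 = 64959.30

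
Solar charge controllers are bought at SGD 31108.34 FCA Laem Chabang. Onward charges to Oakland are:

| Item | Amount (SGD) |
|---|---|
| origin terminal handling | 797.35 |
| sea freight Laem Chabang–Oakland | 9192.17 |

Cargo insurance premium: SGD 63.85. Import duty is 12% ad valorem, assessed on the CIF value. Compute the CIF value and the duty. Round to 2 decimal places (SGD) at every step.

CIF value: SGD 41161.71; import duty: SGD 4939.41

CIF = FCA price + pre-shipment costs + freight + insurance
CIF = 31108.34 + 797.35 + 9192.17 + 63.85 = 41161.71
Import duty = 41161.71 × 12% = 4939.41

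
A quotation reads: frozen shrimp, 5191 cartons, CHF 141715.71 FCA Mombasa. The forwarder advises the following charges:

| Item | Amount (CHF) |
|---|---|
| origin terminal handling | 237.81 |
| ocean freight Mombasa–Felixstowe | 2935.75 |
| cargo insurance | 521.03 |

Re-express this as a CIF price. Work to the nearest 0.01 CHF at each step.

CIF price: CHF 145410.30

From FCA to CIF, the seller additionally bears: origin terminal, freight, insurance.
CIF price = 141715.71 + 237.81 + 2935.75 + 521.03 = 145410.30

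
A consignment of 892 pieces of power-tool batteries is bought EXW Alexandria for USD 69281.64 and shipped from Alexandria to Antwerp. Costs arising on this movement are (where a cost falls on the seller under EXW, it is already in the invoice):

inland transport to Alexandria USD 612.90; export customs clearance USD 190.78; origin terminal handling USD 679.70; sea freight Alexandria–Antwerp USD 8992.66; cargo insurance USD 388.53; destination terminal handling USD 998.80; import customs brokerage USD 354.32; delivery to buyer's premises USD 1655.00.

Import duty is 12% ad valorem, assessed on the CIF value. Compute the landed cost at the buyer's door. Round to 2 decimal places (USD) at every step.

Total landed cost: USD 92771.88

EXW: the seller makes goods available at their premises; the buyer bears all onward costs.
CIF value = EXW price + inland to port + export clearance + origin terminal + freight + insurance = 69281.64 + 612.90 + 190.78 + 679.70 + 8992.66 + 388.53 = 80146.21
Import duty = 80146.21 × 12% = 9617.55
Buyer bears: inland to port 612.90 + export clearance 190.78 + origin terminal 679.70 + freight 8992.66 + insurance 388.53 + destination terminal 998.80 + brokerage 354.32 + delivery 1655.00 + duty 9617.55 = 23490.24
Landed cost = invoice 69281.64 + 23490.24 = 92771.88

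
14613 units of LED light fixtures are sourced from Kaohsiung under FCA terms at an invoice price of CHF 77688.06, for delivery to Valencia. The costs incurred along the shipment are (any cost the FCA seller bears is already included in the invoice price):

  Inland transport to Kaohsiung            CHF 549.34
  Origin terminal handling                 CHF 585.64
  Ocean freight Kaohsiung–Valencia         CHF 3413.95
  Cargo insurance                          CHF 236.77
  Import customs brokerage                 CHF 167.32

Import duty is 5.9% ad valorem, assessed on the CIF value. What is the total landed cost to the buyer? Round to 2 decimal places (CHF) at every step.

FCA: the seller delivers export-cleared goods to the carrier; the buyer bears costs from that point.
Already in the invoice (seller's account under FCA): inland to port — exclude.
CIF value = FCA price + origin terminal + freight + insurance = 77688.06 + 585.64 + 3413.95 + 236.77 = 81924.42
Import duty = 81924.42 × 5.9% = 4833.54
Buyer bears: origin terminal 585.64 + freight 3413.95 + insurance 236.77 + brokerage 167.32 + duty 4833.54 = 9237.22
Landed cost = invoice 77688.06 + 9237.22 = 86925.28

Total landed cost: CHF 86925.28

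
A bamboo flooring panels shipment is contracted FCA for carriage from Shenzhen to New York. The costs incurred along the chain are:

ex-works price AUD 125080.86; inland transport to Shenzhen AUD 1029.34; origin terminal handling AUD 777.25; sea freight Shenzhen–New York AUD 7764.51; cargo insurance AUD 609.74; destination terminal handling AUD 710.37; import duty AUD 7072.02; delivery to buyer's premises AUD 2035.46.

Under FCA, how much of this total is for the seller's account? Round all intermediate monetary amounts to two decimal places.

FCA: the seller delivers export-cleared goods to the carrier; the buyer bears costs from that point.
Seller's account: goods 125080.86 + inland to port 1029.34 = 126110.20
Buyer's account: origin terminal 777.25 + freight 7764.51 + insurance 609.74 + destination terminal 710.37 + duty 7072.02 + delivery 2035.46 = 18969.35

Seller's account: AUD 126110.20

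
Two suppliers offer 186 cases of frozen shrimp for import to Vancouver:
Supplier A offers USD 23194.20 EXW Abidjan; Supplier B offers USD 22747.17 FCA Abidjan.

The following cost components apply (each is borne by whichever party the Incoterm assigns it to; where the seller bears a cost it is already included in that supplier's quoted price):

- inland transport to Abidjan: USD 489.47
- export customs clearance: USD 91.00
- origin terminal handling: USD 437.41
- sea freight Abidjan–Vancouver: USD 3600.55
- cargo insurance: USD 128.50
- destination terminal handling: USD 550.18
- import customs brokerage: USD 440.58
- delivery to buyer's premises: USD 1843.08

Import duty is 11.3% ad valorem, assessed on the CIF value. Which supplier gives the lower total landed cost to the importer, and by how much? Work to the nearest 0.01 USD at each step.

Supplier A (EXW):
CIF value = EXW price + inland to port + export clearance + origin terminal + freight + insurance = 23194.20 + 489.47 + 91.00 + 437.41 + 3600.55 + 128.50 = 27941.13
Import duty = 27941.13 × 11.3% = 3157.35
Buyer bears (A): 489.47 + 91.00 + 437.41 + 3600.55 + 128.50 + 550.18 + 440.58 + 1843.08 = 7580.77
Landed cost (A) = invoice 23194.20 + 7580.77 + duty 3157.35 = 33932.32
Supplier B (FCA):
CIF value = FCA price + origin terminal + freight + insurance = 22747.17 + 437.41 + 3600.55 + 128.50 = 26913.63
Import duty = 26913.63 × 11.3% = 3041.24
Buyer bears (B): 437.41 + 3600.55 + 128.50 + 550.18 + 440.58 + 1843.08 = 7000.30
Landed cost (B) = invoice 22747.17 + 7000.30 + duty 3041.24 = 32788.71
Difference = |33932.32 − 32788.71| = 1143.61

Supplier B is cheaper by USD 1143.61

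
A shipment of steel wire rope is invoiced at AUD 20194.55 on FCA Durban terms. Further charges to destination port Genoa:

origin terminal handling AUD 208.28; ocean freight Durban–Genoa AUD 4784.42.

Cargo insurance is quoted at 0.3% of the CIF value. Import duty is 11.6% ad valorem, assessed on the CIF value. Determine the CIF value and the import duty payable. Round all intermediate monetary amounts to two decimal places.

CIF value: AUD 25263.04; import duty: AUD 2930.51

Let C be the CIF value. C = FCA price + pre-shipment costs + freight + 0.3% × C
C − 0.3% × C = 20194.55 + 208.28 + 4784.42
0.997 × C = 25187.25
C = 25187.25 / 0.997 = 25263.04
Insurance premium = 0.3% × 25263.04 = 75.79
Import duty = 25263.04 × 11.6% = 2930.51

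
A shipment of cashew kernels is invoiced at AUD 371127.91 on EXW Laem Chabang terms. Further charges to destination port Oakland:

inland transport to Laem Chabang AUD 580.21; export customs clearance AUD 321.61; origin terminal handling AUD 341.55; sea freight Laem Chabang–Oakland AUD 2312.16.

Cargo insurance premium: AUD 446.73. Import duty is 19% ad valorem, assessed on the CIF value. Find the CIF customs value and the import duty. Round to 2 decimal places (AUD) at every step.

CIF = EXW price + pre-shipment costs + freight + insurance
CIF = 371127.91 + 580.21 + 321.61 + 341.55 + 2312.16 + 446.73 = 375130.17
Import duty = 375130.17 × 19% = 71274.73

CIF value: AUD 375130.17; import duty: AUD 71274.73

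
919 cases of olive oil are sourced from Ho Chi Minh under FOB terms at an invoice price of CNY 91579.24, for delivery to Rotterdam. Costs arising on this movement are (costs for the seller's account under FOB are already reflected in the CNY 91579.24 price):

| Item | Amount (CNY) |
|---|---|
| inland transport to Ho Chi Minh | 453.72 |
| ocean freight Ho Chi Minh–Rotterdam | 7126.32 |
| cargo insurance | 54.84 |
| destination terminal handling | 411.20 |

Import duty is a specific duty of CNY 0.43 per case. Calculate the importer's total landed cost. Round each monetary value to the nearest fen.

FOB: the seller bears costs until goods are on board at the origin port; the buyer bears freight, insurance and all costs thereafter.
Already in the invoice (seller's account under FOB): inland to port — exclude.
CIF value = FOB price + freight + insurance = 91579.24 + 7126.32 + 54.84 = 98760.40
Import duty = 919 × 0.43 = 395.17
Buyer bears: freight 7126.32 + insurance 54.84 + destination terminal 411.20 + duty 395.17 = 7987.53
Landed cost = invoice 91579.24 + 7987.53 = 99566.77

Total landed cost: CNY 99566.77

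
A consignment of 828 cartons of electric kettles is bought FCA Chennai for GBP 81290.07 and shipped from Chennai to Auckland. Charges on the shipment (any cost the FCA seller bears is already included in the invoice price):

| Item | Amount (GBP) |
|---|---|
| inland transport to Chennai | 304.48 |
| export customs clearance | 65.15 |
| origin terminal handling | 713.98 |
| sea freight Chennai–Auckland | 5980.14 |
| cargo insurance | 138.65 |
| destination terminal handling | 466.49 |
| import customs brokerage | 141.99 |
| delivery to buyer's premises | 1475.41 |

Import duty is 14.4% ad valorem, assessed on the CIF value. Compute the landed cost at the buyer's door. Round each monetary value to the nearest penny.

Total landed cost: GBP 102896.42

FCA: the seller delivers export-cleared goods to the carrier; the buyer bears costs from that point.
Already in the invoice (seller's account under FCA): inland to port, export clearance — exclude.
CIF value = FCA price + origin terminal + freight + insurance = 81290.07 + 713.98 + 5980.14 + 138.65 = 88122.84
Import duty = 88122.84 × 14.4% = 12689.69
Buyer bears: origin terminal 713.98 + freight 5980.14 + insurance 138.65 + destination terminal 466.49 + brokerage 141.99 + delivery 1475.41 + duty 12689.69 = 21606.35
Landed cost = invoice 81290.07 + 21606.35 = 102896.42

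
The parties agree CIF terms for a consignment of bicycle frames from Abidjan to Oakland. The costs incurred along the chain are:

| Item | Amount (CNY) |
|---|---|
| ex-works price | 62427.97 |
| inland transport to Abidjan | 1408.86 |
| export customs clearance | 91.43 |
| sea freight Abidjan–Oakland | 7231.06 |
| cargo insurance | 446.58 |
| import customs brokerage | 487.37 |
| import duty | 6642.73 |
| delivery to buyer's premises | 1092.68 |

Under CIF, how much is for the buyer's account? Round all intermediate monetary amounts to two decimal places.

Buyer's account: CNY 8222.78

CIF: the seller pays costs through ocean freight and marine insurance to the destination port.
Seller's account: goods 62427.97 + inland to port 1408.86 + export clearance 91.43 + freight 7231.06 + insurance 446.58 = 71605.90
Buyer's account: brokerage 487.37 + duty 6642.73 + delivery 1092.68 = 8222.78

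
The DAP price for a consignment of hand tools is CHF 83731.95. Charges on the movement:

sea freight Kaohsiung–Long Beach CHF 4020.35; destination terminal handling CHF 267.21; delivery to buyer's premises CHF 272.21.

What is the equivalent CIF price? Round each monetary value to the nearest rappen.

CIF price: CHF 83192.53

Not relevant to the conversion: freight — on the seller under both DAP and CIF; already in the DAP price and stays in the CIF price.
From DAP to CIF, the seller no longer bears: destination terminal, delivery.
CIF price = 83731.95 − 267.21 − 272.21 = 83192.53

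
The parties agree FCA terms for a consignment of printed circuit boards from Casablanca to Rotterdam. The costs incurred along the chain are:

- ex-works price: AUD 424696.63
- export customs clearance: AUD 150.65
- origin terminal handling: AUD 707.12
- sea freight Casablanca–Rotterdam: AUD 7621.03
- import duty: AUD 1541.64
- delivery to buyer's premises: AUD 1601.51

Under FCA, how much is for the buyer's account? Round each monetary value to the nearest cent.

FCA: the seller delivers export-cleared goods to the carrier; the buyer bears costs from that point.
Seller's account: goods 424696.63 + export clearance 150.65 = 424847.28
Buyer's account: origin terminal 707.12 + freight 7621.03 + duty 1541.64 + delivery 1601.51 = 11471.30

Buyer's account: AUD 11471.30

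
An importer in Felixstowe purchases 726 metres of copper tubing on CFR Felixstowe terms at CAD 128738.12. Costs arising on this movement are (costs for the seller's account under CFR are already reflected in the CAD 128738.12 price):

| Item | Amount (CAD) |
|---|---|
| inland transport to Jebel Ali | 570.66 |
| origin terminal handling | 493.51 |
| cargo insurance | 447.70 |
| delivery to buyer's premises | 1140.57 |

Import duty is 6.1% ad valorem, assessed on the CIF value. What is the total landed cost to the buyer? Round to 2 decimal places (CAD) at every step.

Total landed cost: CAD 138206.73

CFR: the seller pays costs through ocean freight to the destination port, but not insurance.
Already in the invoice (seller's account under CFR): inland to port, origin terminal — exclude.
CIF value = CFR price + insurance = 128738.12 + 447.70 = 129185.82
Import duty = 129185.82 × 6.1% = 7880.34
Buyer bears: insurance 447.70 + delivery 1140.57 + duty 7880.34 = 9468.61
Landed cost = invoice 128738.12 + 9468.61 = 138206.73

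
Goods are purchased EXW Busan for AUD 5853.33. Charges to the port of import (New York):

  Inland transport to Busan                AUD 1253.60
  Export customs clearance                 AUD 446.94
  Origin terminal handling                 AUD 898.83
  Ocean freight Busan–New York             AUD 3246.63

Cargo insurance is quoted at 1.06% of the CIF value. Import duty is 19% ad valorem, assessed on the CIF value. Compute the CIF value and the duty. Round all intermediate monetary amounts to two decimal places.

Let C be the CIF value. C = EXW price + pre-shipment costs + freight + 1.06% × C
C − 1.06% × C = 5853.33 + 1253.60 + 446.94 + 898.83 + 3246.63
0.9894 × C = 11699.33
C = 11699.33 / 0.9894 = 11824.67
Insurance premium = 1.06% × 11824.67 = 125.34
Import duty = 11824.67 × 19% = 2246.69

CIF value: AUD 11824.67; import duty: AUD 2246.69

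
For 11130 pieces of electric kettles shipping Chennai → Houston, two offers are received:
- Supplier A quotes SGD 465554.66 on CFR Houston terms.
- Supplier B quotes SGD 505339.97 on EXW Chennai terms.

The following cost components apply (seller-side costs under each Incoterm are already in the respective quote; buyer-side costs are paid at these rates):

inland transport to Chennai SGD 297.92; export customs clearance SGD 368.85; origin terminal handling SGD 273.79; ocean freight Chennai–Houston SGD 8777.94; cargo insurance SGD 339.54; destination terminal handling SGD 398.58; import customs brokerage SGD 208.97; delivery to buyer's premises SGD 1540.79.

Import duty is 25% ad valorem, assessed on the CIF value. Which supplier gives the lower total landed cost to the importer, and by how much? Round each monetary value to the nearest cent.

Supplier A (CFR):
CIF value = CFR price + insurance = 465554.66 + 339.54 = 465894.20
Import duty = 465894.20 × 25% = 116473.55
Buyer bears (A): 339.54 + 398.58 + 208.97 + 1540.79 = 2487.88
Landed cost (A) = invoice 465554.66 + 2487.88 + duty 116473.55 = 584516.09
Supplier B (EXW):
CIF value = EXW price + inland to port + export clearance + origin terminal + freight + insurance = 505339.97 + 297.92 + 368.85 + 273.79 + 8777.94 + 339.54 = 515398.01
Import duty = 515398.01 × 25% = 128849.50
Buyer bears (B): 297.92 + 368.85 + 273.79 + 8777.94 + 339.54 + 398.58 + 208.97 + 1540.79 = 12206.38
Landed cost (B) = invoice 505339.97 + 12206.38 + duty 128849.50 = 646395.85
Difference = |584516.09 − 646395.85| = 61879.76

Supplier A is cheaper by SGD 61879.76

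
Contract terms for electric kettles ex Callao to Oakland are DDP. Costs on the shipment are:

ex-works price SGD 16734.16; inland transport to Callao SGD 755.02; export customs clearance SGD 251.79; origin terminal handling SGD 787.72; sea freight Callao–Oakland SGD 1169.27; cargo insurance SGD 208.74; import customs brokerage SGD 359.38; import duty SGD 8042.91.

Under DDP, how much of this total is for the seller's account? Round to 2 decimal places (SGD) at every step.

DDP: the seller bears all costs including import duty.
Seller's account: goods 16734.16 + inland to port 755.02 + export clearance 251.79 + origin terminal 787.72 + freight 1169.27 + insurance 208.74 + brokerage 359.38 + duty 8042.91 = 28308.99
Buyer's account: 0.00

Seller's account: SGD 28308.99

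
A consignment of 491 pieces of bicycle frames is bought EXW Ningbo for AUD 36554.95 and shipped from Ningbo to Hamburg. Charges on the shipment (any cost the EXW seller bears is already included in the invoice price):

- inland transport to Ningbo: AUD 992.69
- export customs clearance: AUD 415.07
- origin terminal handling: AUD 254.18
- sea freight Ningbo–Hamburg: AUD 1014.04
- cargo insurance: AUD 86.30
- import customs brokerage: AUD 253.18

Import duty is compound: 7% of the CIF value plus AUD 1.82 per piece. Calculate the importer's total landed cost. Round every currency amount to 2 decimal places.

Total landed cost: AUD 43216.24

EXW: the seller makes goods available at their premises; the buyer bears all onward costs.
CIF value = EXW price + inland to port + export clearance + origin terminal + freight + insurance = 36554.95 + 992.69 + 415.07 + 254.18 + 1014.04 + 86.30 = 39317.23
Ad valorem component: 39317.23 × 7% = 2752.21
Specific component: 491 × 1.82 = 893.62
Import duty = 2752.21 + 893.62 = 3645.83
Buyer bears: inland to port 992.69 + export clearance 415.07 + origin terminal 254.18 + freight 1014.04 + insurance 86.30 + brokerage 253.18 + duty 3645.83 = 6661.29
Landed cost = invoice 36554.95 + 6661.29 = 43216.24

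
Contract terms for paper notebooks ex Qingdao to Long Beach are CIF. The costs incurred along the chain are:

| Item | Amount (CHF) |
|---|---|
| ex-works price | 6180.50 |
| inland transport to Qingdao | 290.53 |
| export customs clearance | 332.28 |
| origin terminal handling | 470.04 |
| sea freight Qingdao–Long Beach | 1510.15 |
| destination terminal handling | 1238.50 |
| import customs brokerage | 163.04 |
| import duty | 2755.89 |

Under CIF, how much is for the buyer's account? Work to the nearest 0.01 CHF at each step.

CIF: the seller pays costs through ocean freight and marine insurance to the destination port.
Seller's account: goods 6180.50 + inland to port 290.53 + export clearance 332.28 + origin terminal 470.04 + freight 1510.15 = 8783.50
Buyer's account: destination terminal 1238.50 + brokerage 163.04 + duty 2755.89 = 4157.43

Buyer's account: CHF 4157.43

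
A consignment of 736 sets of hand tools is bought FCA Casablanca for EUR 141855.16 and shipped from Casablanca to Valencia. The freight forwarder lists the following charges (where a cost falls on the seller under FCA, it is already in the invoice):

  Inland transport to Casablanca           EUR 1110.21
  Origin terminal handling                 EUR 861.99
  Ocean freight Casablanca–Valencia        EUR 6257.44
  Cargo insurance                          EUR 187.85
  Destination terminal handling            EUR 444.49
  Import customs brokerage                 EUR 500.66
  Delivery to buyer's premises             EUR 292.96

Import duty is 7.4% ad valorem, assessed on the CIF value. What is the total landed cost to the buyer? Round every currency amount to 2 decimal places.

Total landed cost: EUR 161438.57

FCA: the seller delivers export-cleared goods to the carrier; the buyer bears costs from that point.
Already in the invoice (seller's account under FCA): inland to port — exclude.
CIF value = FCA price + origin terminal + freight + insurance = 141855.16 + 861.99 + 6257.44 + 187.85 = 149162.44
Import duty = 149162.44 × 7.4% = 11038.02
Buyer bears: origin terminal 861.99 + freight 6257.44 + insurance 187.85 + destination terminal 444.49 + brokerage 500.66 + delivery 292.96 + duty 11038.02 = 19583.41
Landed cost = invoice 141855.16 + 19583.41 = 161438.57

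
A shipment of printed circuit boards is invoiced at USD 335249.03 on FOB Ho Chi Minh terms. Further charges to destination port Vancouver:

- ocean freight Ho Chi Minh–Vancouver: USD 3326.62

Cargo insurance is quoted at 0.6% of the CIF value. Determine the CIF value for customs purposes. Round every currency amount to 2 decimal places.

CIF value: USD 340619.37

Let C be the CIF value. C = FOB price + freight + 0.6% × C
C − 0.6% × C = 335249.03 + 3326.62
0.994 × C = 338575.65
C = 338575.65 / 0.994 = 340619.37
Insurance premium = 0.6% × 340619.37 = 2043.72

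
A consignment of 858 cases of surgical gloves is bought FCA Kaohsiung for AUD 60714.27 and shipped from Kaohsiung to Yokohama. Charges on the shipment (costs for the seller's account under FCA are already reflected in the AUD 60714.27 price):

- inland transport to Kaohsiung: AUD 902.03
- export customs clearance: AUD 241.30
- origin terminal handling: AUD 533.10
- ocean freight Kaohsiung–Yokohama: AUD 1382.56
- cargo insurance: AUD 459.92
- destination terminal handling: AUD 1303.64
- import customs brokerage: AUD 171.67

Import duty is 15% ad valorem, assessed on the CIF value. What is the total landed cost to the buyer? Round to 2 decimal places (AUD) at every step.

FCA: the seller delivers export-cleared goods to the carrier; the buyer bears costs from that point.
Already in the invoice (seller's account under FCA): inland to port, export clearance — exclude.
CIF value = FCA price + origin terminal + freight + insurance = 60714.27 + 533.10 + 1382.56 + 459.92 = 63089.85
Import duty = 63089.85 × 15% = 9463.48
Buyer bears: origin terminal 533.10 + freight 1382.56 + insurance 459.92 + destination terminal 1303.64 + brokerage 171.67 + duty 9463.48 = 13314.37
Landed cost = invoice 60714.27 + 13314.37 = 74028.64

Total landed cost: AUD 74028.64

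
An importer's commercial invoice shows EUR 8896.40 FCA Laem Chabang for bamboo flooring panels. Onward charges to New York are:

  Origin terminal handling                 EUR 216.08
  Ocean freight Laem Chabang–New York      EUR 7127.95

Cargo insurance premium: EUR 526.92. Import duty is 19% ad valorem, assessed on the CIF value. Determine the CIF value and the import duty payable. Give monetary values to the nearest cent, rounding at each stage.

CIF = FCA price + pre-shipment costs + freight + insurance
CIF = 8896.40 + 216.08 + 7127.95 + 526.92 = 16767.35
Import duty = 16767.35 × 19% = 3185.80

CIF value: EUR 16767.35; import duty: EUR 3185.80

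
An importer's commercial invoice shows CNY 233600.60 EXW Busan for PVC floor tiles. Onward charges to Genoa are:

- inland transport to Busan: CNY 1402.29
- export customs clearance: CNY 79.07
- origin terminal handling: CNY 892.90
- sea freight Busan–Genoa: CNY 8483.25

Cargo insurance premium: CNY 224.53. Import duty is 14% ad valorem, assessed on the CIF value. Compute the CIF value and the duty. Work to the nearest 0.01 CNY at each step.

CIF value: CNY 244682.64; import duty: CNY 34255.57

CIF = EXW price + pre-shipment costs + freight + insurance
CIF = 233600.60 + 1402.29 + 79.07 + 892.90 + 8483.25 + 224.53 = 244682.64
Import duty = 244682.64 × 14% = 34255.57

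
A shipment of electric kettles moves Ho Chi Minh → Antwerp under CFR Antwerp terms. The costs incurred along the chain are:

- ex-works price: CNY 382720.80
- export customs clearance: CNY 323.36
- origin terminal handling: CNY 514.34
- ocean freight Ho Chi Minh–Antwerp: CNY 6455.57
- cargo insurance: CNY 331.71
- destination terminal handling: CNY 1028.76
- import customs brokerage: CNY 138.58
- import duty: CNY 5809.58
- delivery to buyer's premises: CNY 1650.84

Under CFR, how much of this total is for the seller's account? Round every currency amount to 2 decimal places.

Seller's account: CNY 390014.07

CFR: the seller pays costs through ocean freight to the destination port, but not insurance.
Seller's account: goods 382720.80 + export clearance 323.36 + origin terminal 514.34 + freight 6455.57 = 390014.07
Buyer's account: insurance 331.71 + destination terminal 1028.76 + brokerage 138.58 + duty 5809.58 + delivery 1650.84 = 8959.47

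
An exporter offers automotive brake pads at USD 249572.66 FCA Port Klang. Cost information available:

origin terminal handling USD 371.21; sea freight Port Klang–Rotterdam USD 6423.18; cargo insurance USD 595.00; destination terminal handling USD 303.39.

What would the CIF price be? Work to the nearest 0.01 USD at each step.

Not relevant to the conversion: destination terminal — on the buyer under both terms; not part of either seller's price.
From FCA to CIF, the seller additionally bears: origin terminal, freight, insurance.
CIF price = 249572.66 + 371.21 + 6423.18 + 595.00 = 256962.05

CIF price: USD 256962.05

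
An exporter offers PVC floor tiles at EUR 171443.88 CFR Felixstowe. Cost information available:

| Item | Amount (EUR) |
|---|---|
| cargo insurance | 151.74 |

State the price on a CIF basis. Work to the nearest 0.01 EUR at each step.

From CFR to CIF, the seller additionally bears: insurance.
CIF price = 171443.88 + 151.74 = 171595.62

CIF price: EUR 171595.62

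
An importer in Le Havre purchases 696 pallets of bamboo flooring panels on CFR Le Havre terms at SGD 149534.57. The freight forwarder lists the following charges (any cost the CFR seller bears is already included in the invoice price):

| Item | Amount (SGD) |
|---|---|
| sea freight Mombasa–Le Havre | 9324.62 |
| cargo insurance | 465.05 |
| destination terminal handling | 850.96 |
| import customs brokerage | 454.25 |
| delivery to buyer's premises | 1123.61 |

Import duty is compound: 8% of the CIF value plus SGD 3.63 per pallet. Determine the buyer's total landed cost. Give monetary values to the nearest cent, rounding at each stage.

CFR: the seller pays costs through ocean freight to the destination port, but not insurance.
Already in the invoice (seller's account under CFR): freight — exclude.
CIF value = CFR price + insurance = 149534.57 + 465.05 = 149999.62
Ad valorem component: 149999.62 × 8% = 11999.97
Specific component: 696 × 3.63 = 2526.48
Import duty = 11999.97 + 2526.48 = 14526.45
Buyer bears: insurance 465.05 + destination terminal 850.96 + brokerage 454.25 + delivery 1123.61 + duty 14526.45 = 17420.32
Landed cost = invoice 149534.57 + 17420.32 = 166954.89

Total landed cost: SGD 166954.89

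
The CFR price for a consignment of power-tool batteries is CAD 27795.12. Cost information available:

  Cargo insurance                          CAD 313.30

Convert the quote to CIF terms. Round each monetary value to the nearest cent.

CIF price: CAD 28108.42

From CFR to CIF, the seller additionally bears: insurance.
CIF price = 27795.12 + 313.30 = 28108.42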